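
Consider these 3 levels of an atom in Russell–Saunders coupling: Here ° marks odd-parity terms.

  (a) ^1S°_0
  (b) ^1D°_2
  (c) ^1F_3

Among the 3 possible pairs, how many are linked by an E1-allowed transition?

1

(a)–(b): forbidden (parity, ΔL, ΔJ).
(a)–(c): forbidden (ΔL, ΔJ).
(b)–(c): allowed.
Allowed pairs: 1 of 3.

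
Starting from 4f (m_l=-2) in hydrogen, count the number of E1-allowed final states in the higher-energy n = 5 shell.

5

E1 requires Δl = ±1, so l_f ∈ {2, 4}; with 0 ≤ l_f ≤ n_f−1 = 4, the allowed l_f values are {2, 4}.
For l_f = 2: m_f ∈ {m_i−1, m_i, m_i+1} ∩ [−2, 2] = {-2, -1} → 2 states.
For l_f = 4: m_f ∈ {m_i−1, m_i, m_i+1} ∩ [−4, 4] = {-3, -2, -1} → 3 states.
Total: 5.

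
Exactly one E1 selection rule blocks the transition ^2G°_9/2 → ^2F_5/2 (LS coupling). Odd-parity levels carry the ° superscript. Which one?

the ΔJ = 0, ±1 rule

Parity must change: odd → even — satisfied.
ΔS = 0: S: 1/2 → 1/2 — satisfied.
ΔL = 0, ±1 (not L=0↔0): L: 4 → 3, ΔL = -1 — satisfied.
ΔJ = 0, ±1 (not J=0↔0): J: 9/2 → 5/2, ΔJ = -2 — violated.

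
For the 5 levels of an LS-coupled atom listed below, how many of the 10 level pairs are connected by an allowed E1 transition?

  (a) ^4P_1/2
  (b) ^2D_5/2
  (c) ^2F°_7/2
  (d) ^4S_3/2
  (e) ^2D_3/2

1

(a)–(b): forbidden (parity, ΔS, ΔJ).
(a)–(c): forbidden (ΔS, ΔL, ΔJ).
(a)–(d): forbidden (parity).
(a)–(e): forbidden (parity, ΔS).
(b)–(c): allowed.
(b)–(d): forbidden (parity, ΔS, ΔL).
(b)–(e): forbidden (parity).
(c)–(d): forbidden (ΔS, ΔL, ΔJ).
(c)–(e): forbidden (ΔJ).
(d)–(e): forbidden (parity, ΔS, ΔL).
Allowed pairs: 1 of 10.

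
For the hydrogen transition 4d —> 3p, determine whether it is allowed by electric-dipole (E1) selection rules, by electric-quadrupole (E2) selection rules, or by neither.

Δl = 1 − 2 = -1; l_i + l_f = 3.
E1 (Δl = ±1): satisfied.
E2 (Δl = 0,±2, l_i+l_f ≥ 2): not satisfied.

E1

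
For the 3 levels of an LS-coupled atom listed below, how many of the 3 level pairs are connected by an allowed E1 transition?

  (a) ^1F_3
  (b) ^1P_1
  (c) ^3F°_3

0

(a)–(b): forbidden (parity, ΔL, ΔJ).
(a)–(c): forbidden (ΔS).
(b)–(c): forbidden (ΔS, ΔL, ΔJ).
Allowed pairs: 0 of 3.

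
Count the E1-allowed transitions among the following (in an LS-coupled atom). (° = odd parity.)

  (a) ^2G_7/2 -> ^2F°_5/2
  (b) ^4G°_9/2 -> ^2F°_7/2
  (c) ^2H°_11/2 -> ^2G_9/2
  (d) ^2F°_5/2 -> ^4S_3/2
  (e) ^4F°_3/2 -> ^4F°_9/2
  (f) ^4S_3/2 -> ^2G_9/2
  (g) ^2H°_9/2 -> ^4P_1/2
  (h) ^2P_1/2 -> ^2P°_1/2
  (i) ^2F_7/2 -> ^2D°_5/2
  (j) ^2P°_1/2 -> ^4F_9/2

(a) allowed
(b) forbidden (parity, ΔS fail)
(c) allowed
(d) forbidden (ΔS, ΔL fail)
(e) forbidden (parity, ΔJ fail)
(f) forbidden (parity, ΔS, ΔL, ΔJ fail)
(g) forbidden (ΔS, ΔL, ΔJ fail)
(h) allowed
(i) allowed
(j) forbidden (ΔS, ΔL, ΔJ fail)
Total allowed: 4 of 10.

4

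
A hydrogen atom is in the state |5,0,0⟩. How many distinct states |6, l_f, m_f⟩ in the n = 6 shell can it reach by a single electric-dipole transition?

3

E1 requires Δl = ±1, so l_f ∈ {-1, 1}; with 0 ≤ l_f ≤ n_f−1 = 5, the allowed l_f values are {1}.
For l_f = 1: m_f ∈ {m_i−1, m_i, m_i+1} ∩ [−1, 1] = {-1, 0, 1} → 3 states.
Total: 3.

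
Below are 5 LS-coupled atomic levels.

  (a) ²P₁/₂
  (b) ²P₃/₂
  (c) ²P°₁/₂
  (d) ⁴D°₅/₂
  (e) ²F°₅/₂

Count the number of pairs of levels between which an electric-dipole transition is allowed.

2

(a)–(b): forbidden (parity).
(a)–(c): allowed.
(a)–(d): forbidden (ΔS, ΔJ).
(a)–(e): forbidden (ΔL, ΔJ).
(b)–(c): allowed.
(b)–(d): forbidden (ΔS).
(b)–(e): forbidden (ΔL).
(c)–(d): forbidden (parity, ΔS, ΔJ).
(c)–(e): forbidden (parity, ΔL, ΔJ).
(d)–(e): forbidden (parity, ΔS).
Allowed pairs: 2 of 10.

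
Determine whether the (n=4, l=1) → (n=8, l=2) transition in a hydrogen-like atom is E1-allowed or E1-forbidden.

allowed

Δl = 2 − 1 = +1; the E1 rule Δl = ±1 is satisfied.
All E1 selection rules are satisfied.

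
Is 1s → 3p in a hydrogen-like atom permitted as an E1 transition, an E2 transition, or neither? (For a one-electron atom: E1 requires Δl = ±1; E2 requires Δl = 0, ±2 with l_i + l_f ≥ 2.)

E1

Δl = 1 − 0 = +1; l_i + l_f = 1.
E1 (Δl = ±1): satisfied.
E2 (Δl = 0,±2, l_i+l_f ≥ 2): not satisfied.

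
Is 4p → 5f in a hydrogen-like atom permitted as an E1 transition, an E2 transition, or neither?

Δl = 3 − 1 = +2; l_i + l_f = 4.
E1 (Δl = ±1): not satisfied.
E2 (Δl = 0,±2, l_i+l_f ≥ 2): satisfied.

E2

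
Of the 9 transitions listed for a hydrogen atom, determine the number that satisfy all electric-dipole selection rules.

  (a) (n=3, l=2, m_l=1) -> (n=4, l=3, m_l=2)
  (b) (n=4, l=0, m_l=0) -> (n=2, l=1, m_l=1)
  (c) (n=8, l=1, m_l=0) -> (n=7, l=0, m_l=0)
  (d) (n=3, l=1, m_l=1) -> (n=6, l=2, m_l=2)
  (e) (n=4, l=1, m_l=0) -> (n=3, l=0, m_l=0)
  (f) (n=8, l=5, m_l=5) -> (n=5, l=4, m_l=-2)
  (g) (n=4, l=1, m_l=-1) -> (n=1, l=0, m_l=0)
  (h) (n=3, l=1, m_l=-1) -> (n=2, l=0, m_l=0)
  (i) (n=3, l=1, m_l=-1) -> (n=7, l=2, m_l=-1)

8

(a) allowed
(b) allowed
(c) allowed
(d) allowed
(e) allowed
(f) forbidden — Δm_l = -7 (E1 requires Δm_l = 0, ±1)
(g) allowed
(h) allowed
(i) allowed
Total allowed: 8 of 9.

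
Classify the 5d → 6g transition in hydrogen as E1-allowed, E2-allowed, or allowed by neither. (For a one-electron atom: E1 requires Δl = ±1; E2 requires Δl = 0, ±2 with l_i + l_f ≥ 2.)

E2

Δl = 4 − 2 = +2; l_i + l_f = 6.
E1 (Δl = ±1): not satisfied.
E2 (Δl = 0,±2, l_i+l_f ≥ 2): satisfied.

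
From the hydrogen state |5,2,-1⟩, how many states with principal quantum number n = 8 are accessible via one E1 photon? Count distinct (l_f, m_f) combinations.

5

E1 requires Δl = ±1, so l_f ∈ {1, 3}; with 0 ≤ l_f ≤ n_f−1 = 7, the allowed l_f values are {1, 3}.
For l_f = 1: m_f ∈ {m_i−1, m_i, m_i+1} ∩ [−1, 1] = {-1, 0} → 2 states.
For l_f = 3: m_f ∈ {m_i−1, m_i, m_i+1} ∩ [−3, 3] = {-2, -1, 0} → 3 states.
Total: 5.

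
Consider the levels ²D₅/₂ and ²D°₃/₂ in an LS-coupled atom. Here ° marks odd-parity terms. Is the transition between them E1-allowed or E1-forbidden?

Parity must change: even → odd — passes.
ΔS = 0: S: 1/2 → 1/2 — passes.
ΔL = 0, ±1 (not L=0↔0): L: 2 → 2, ΔL = +0 — passes.
ΔJ = 0, ±1 (not J=0↔0): J: 5/2 → 3/2, ΔJ = -1 — passes.
All four E1 rules are satisfied.

allowed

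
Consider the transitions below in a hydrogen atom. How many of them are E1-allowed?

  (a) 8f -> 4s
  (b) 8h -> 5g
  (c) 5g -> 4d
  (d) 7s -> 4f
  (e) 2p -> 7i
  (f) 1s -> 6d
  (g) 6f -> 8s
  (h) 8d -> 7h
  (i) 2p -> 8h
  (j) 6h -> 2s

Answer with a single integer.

1

(a) forbidden — Δl = -3 (E1 requires Δl = ±1)
(b) allowed
(c) forbidden — Δl = -2 (E1 requires Δl = ±1)
(d) forbidden — Δl = +3 (E1 requires Δl = ±1)
(e) forbidden — Δl = +5 (E1 requires Δl = ±1)
(f) forbidden — Δl = +2 (E1 requires Δl = ±1)
(g) forbidden — Δl = -3 (E1 requires Δl = ±1)
(h) forbidden — Δl = +3 (E1 requires Δl = ±1)
(i) forbidden — Δl = +4 (E1 requires Δl = ±1)
(j) forbidden — Δl = -5 (E1 requires Δl = ±1)
Total allowed: 1 of 10.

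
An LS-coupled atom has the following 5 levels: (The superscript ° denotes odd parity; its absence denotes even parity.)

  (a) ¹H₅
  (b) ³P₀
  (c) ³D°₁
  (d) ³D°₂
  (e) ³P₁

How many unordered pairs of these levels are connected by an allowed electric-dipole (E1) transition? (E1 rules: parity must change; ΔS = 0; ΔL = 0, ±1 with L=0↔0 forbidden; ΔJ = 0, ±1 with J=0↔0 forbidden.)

(a)–(b): forbidden (parity, ΔS, ΔL, ΔJ).
(a)–(c): forbidden (ΔS, ΔL, ΔJ).
(a)–(d): forbidden (ΔS, ΔL, ΔJ).
(a)–(e): forbidden (parity, ΔS, ΔL, ΔJ).
(b)–(c): allowed.
(b)–(d): forbidden (ΔJ).
(b)–(e): forbidden (parity).
(c)–(d): forbidden (parity).
(c)–(e): allowed.
(d)–(e): allowed.
Allowed pairs: 3 of 10.

3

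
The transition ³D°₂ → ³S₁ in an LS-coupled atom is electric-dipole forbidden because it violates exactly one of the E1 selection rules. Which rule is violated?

the ΔL = 0, ±1 rule

Parity must change: odd → even — passes.
ΔS = 0: S: 1 → 1 — passes.
ΔL = 0, ±1 (not L=0↔0): L: 2 → 0, ΔL = -2 — fails.
ΔJ = 0, ±1 (not J=0↔0): J: 2 → 1, ΔJ = -1 — passes.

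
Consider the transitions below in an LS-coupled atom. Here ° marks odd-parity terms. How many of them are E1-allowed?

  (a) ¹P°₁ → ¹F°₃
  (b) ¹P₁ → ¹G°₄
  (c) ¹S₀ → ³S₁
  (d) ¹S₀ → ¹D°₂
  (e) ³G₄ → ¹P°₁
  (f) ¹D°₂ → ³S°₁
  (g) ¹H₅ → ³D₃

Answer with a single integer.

(a) forbidden (parity, ΔL, ΔJ fail)
(b) forbidden (ΔL, ΔJ fail)
(c) forbidden (parity, ΔS, ΔL fail)
(d) forbidden (ΔL, ΔJ fail)
(e) forbidden (ΔS, ΔL, ΔJ fail)
(f) forbidden (parity, ΔS, ΔL fail)
(g) forbidden (parity, ΔS, ΔL, ΔJ fail)
Total allowed: 0 of 7.

0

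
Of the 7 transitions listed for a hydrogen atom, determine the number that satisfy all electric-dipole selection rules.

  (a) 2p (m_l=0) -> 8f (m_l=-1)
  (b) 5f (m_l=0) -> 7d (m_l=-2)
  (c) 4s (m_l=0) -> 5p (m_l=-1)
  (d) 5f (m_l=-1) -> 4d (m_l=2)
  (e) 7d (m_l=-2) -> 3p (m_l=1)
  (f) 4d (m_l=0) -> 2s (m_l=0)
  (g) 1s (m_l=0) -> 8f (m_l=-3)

(a) forbidden — Δl = +2 (E1 requires Δl = ±1)
(b) forbidden — Δm_l = -2 (E1 requires Δm_l = 0, ±1)
(c) allowed
(d) forbidden — Δm_l = +3 (E1 requires Δm_l = 0, ±1)
(e) forbidden — Δm_l = +3 (E1 requires Δm_l = 0, ±1)
(f) forbidden — Δl = -2 (E1 requires Δl = ±1)
(g) forbidden — Δl = +3 (E1 requires Δl = ±1); Δm_l = -3 (E1 requires Δm_l = 0, ±1)
Total allowed: 1 of 7.

1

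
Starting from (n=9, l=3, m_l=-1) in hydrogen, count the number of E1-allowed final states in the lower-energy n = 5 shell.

6

E1 requires Δl = ±1, so l_f ∈ {2, 4}; with 0 ≤ l_f ≤ n_f−1 = 4, the allowed l_f values are {2, 4}.
For l_f = 2: m_f ∈ {m_i−1, m_i, m_i+1} ∩ [−2, 2] = {-2, -1, 0} → 3 states.
For l_f = 4: m_f ∈ {m_i−1, m_i, m_i+1} ∩ [−4, 4] = {-2, -1, 0} → 3 states.
Total: 6.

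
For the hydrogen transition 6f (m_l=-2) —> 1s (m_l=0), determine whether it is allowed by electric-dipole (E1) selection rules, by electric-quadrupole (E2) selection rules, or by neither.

neither

Δl = 0 − 3 = -3; l_i + l_f = 3.
Δm_l = +2.
E1 (Δl = ±1, |Δm_l| ≤ 1): not satisfied.
E2 (Δl = 0,±2, l_i+l_f ≥ 2, |Δm_l| ≤ 2): not satisfied.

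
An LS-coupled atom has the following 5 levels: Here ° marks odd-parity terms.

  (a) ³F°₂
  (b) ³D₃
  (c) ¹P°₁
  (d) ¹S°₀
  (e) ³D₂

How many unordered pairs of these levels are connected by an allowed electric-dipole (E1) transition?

2

(a)–(b): allowed.
(a)–(c): forbidden (parity, ΔS, ΔL).
(a)–(d): forbidden (parity, ΔS, ΔL, ΔJ).
(a)–(e): allowed.
(b)–(c): forbidden (ΔS, ΔJ).
(b)–(d): forbidden (ΔS, ΔL, ΔJ).
(b)–(e): forbidden (parity).
(c)–(d): forbidden (parity).
(c)–(e): forbidden (ΔS).
(d)–(e): forbidden (ΔS, ΔL, ΔJ).
Allowed pairs: 2 of 10.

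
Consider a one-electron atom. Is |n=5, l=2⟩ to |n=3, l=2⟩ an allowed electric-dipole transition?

forbidden

Δl = 2 − 2 = +0; the E1 rule Δl = ±1 is fails.
The transition is electric-dipole forbidden.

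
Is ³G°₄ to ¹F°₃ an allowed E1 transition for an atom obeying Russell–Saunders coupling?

Parity must change: odd → odd — fails.
ΔS = 0: S: 1 → 0 — fails.
ΔL = 0, ±1 (not L=0↔0): L: 4 → 3, ΔL = -1 — ok.
ΔJ = 0, ±1 (not J=0↔0): J: 4 → 3, ΔJ = -1 — ok.
Rule(s) violated: parity, ΔS.

forbidden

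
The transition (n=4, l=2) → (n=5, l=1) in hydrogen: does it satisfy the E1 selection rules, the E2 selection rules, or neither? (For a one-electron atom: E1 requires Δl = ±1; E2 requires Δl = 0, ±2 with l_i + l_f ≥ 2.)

Δl = 1 − 2 = -1; l_i + l_f = 3.
E1 (Δl = ±1): satisfied.
E2 (Δl = 0,±2, l_i+l_f ≥ 2): not satisfied.

E1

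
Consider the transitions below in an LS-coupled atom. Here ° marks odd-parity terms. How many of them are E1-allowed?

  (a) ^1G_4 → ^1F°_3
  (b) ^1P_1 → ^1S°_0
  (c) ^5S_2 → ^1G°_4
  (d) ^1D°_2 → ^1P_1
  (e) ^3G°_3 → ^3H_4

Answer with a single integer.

4

(a) allowed
(b) allowed
(c) forbidden (ΔS, ΔL, ΔJ fail)
(d) allowed
(e) allowed
Total allowed: 4 of 5.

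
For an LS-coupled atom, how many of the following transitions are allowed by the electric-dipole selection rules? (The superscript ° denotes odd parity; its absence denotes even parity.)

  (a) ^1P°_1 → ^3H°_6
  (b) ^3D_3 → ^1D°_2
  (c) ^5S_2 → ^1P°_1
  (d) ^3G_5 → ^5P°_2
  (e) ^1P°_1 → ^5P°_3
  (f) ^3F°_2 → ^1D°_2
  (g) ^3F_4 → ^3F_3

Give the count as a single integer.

0

(a) forbidden (parity, ΔS, ΔL, ΔJ fail)
(b) forbidden (ΔS fails)
(c) forbidden (ΔS fails)
(d) forbidden (ΔS, ΔL, ΔJ fail)
(e) forbidden (parity, ΔS, ΔJ fail)
(f) forbidden (parity, ΔS fail)
(g) forbidden (parity fails)
Total allowed: 0 of 7.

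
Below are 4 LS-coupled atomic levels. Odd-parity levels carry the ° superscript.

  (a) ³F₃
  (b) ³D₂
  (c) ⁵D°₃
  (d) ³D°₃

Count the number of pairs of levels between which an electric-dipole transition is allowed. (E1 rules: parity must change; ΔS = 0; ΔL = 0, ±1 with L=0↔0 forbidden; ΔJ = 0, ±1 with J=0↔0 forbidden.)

2

(a)–(b): forbidden (parity).
(a)–(c): forbidden (ΔS).
(a)–(d): allowed.
(b)–(c): forbidden (ΔS).
(b)–(d): allowed.
(c)–(d): forbidden (parity, ΔS).
Allowed pairs: 2 of 6.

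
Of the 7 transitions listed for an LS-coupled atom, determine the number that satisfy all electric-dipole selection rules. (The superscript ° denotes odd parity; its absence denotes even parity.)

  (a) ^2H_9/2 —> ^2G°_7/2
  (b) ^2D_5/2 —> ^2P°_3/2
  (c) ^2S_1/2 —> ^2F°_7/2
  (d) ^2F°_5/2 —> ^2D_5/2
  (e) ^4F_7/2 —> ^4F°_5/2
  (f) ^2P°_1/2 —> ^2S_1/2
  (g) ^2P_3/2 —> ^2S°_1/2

6

(a) allowed
(b) allowed
(c) forbidden (ΔL, ΔJ fail)
(d) allowed
(e) allowed
(f) allowed
(g) allowed
Total allowed: 6 of 7.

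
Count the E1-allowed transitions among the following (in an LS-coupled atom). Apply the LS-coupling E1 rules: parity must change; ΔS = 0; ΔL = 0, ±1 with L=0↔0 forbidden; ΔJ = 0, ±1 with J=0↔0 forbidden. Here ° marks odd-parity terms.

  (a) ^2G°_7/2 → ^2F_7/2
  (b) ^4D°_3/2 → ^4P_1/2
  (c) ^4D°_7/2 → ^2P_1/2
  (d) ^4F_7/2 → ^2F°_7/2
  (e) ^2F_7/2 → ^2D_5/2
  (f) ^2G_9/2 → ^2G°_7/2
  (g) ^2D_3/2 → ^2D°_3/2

(a) allowed
(b) allowed
(c) forbidden (ΔS, ΔJ fail)
(d) forbidden (ΔS fails)
(e) forbidden (parity fails)
(f) allowed
(g) allowed
Total allowed: 4 of 7.

4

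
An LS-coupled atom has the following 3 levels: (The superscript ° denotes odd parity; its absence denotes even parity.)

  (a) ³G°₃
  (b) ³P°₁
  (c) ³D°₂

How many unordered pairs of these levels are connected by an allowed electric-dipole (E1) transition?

0

(a)–(b): forbidden (parity, ΔL, ΔJ).
(a)–(c): forbidden (parity, ΔL).
(b)–(c): forbidden (parity).
Allowed pairs: 0 of 3.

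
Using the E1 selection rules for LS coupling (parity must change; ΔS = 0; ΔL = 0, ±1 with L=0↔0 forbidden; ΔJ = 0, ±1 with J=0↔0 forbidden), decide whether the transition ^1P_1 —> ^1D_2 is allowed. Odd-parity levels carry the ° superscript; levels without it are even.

forbidden

Parity must change: even → even — fails.
ΔS = 0: S: 0 → 0 — ok.
ΔL = 0, ±1 (not L=0↔0): L: 1 → 2, ΔL = +1 — ok.
ΔJ = 0, ±1 (not J=0↔0): J: 1 → 2, ΔJ = +1 — ok.
Rule(s) violated: parity.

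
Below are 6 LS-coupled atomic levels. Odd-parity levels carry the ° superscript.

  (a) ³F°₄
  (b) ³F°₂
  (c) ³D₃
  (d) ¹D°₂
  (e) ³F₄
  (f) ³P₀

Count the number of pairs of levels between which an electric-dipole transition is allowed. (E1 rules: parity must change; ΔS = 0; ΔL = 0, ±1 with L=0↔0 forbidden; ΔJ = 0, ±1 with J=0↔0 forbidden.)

(a)–(b): forbidden (parity, ΔJ).
(a)–(c): allowed.
(a)–(d): forbidden (parity, ΔS, ΔJ).
(a)–(e): allowed.
(a)–(f): forbidden (ΔL, ΔJ).
(b)–(c): allowed.
(b)–(d): forbidden (parity, ΔS).
(b)–(e): forbidden (ΔJ).
(b)–(f): forbidden (ΔL, ΔJ).
(c)–(d): forbidden (ΔS).
(c)–(e): forbidden (parity).
(c)–(f): forbidden (parity, ΔJ).
(d)–(e): forbidden (ΔS, ΔJ).
(d)–(f): forbidden (ΔS, ΔJ).
(e)–(f): forbidden (parity, ΔL, ΔJ).
Allowed pairs: 3 of 15.

3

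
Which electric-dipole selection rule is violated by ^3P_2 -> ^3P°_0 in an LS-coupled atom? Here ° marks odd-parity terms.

the ΔJ = 0, ±1 rule

Parity must change: even → odd — ok.
ΔS = 0: S: 1 → 1 — ok.
ΔL = 0, ±1 (not L=0↔0): L: 1 → 1, ΔL = +0 — ok.
ΔJ = 0, ±1 (not J=0↔0): J: 2 → 0, ΔJ = -2 — fails.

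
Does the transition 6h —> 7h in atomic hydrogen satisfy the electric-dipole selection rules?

Δl = 5 − 5 = +0; the E1 rule Δl = ±1 is fails.
The transition is electric-dipole forbidden.

forbidden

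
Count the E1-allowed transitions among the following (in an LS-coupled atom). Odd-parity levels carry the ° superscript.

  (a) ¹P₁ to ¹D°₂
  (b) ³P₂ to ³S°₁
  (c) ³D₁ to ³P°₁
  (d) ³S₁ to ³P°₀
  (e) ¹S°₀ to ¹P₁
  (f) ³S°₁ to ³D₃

5

(a) allowed
(b) allowed
(c) allowed
(d) allowed
(e) allowed
(f) forbidden (ΔL, ΔJ fail)
Total allowed: 5 of 6.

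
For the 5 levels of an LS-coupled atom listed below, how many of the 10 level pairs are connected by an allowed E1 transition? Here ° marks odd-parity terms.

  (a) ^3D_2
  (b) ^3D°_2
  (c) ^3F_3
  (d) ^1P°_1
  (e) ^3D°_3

(a)–(b): allowed.
(a)–(c): forbidden (parity).
(a)–(d): forbidden (ΔS).
(a)–(e): allowed.
(b)–(c): allowed.
(b)–(d): forbidden (parity, ΔS).
(b)–(e): forbidden (parity).
(c)–(d): forbidden (ΔS, ΔL, ΔJ).
(c)–(e): allowed.
(d)–(e): forbidden (parity, ΔS, ΔJ).
Allowed pairs: 4 of 10.

4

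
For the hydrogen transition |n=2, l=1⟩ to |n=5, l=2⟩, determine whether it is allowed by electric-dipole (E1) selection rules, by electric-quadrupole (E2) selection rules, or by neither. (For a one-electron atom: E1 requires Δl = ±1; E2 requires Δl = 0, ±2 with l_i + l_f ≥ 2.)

Δl = 2 − 1 = +1; l_i + l_f = 3.
E1 (Δl = ±1): satisfied.
E2 (Δl = 0,±2, l_i+l_f ≥ 2): not satisfied.

E1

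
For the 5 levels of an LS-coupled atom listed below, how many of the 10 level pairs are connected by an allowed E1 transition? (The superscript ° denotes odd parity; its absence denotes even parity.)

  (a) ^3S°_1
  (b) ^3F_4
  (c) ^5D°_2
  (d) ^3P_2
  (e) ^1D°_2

(a)–(b): forbidden (ΔL, ΔJ).
(a)–(c): forbidden (parity, ΔS, ΔL).
(a)–(d): allowed.
(a)–(e): forbidden (parity, ΔS, ΔL).
(b)–(c): forbidden (ΔS, ΔJ).
(b)–(d): forbidden (parity, ΔL, ΔJ).
(b)–(e): forbidden (ΔS, ΔJ).
(c)–(d): forbidden (ΔS).
(c)–(e): forbidden (parity, ΔS).
(d)–(e): forbidden (ΔS).
Allowed pairs: 1 of 10.

1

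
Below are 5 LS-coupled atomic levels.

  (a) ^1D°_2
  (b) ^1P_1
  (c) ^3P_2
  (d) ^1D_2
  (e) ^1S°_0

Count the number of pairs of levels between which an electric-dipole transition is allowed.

(a)–(b): allowed.
(a)–(c): forbidden (ΔS).
(a)–(d): allowed.
(a)–(e): forbidden (parity, ΔL, ΔJ).
(b)–(c): forbidden (parity, ΔS).
(b)–(d): forbidden (parity).
(b)–(e): allowed.
(c)–(d): forbidden (parity, ΔS).
(c)–(e): forbidden (ΔS, ΔJ).
(d)–(e): forbidden (ΔL, ΔJ).
Allowed pairs: 3 of 10.

3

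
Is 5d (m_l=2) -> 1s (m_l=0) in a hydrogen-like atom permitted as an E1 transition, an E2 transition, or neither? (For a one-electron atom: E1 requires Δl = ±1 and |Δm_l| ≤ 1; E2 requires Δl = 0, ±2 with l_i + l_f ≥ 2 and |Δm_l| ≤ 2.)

Δl = 0 − 2 = -2; l_i + l_f = 2.
Δm_l = -2.
E1 (Δl = ±1, |Δm_l| ≤ 1): not satisfied.
E2 (Δl = 0,±2, l_i+l_f ≥ 2, |Δm_l| ≤ 2): satisfied.

E2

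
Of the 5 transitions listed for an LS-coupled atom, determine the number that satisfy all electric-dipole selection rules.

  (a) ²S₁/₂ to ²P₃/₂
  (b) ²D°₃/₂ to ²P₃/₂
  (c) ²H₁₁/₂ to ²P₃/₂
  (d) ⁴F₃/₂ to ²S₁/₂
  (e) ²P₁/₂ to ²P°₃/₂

2

(a) forbidden (parity fails)
(b) allowed
(c) forbidden (parity, ΔL, ΔJ fail)
(d) forbidden (parity, ΔS, ΔL fail)
(e) allowed
Total allowed: 2 of 5.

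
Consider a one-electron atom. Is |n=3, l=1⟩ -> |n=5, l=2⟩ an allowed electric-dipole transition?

l: 1 → 2 (Δl = +1). Δl = ±1 ok.
All E1 selection rules are satisfied.

allowed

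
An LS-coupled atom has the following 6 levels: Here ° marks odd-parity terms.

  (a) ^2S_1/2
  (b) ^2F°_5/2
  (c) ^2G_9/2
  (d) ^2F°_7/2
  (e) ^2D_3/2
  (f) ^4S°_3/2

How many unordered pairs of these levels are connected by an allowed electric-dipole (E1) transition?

2

(a)–(b): forbidden (ΔL, ΔJ).
(a)–(c): forbidden (parity, ΔL, ΔJ).
(a)–(d): forbidden (ΔL, ΔJ).
(a)–(e): forbidden (parity, ΔL).
(a)–(f): forbidden (ΔS, ΔL).
(b)–(c): forbidden (ΔJ).
(b)–(d): forbidden (parity).
(b)–(e): allowed.
(b)–(f): forbidden (parity, ΔS, ΔL).
(c)–(d): allowed.
(c)–(e): forbidden (parity, ΔL, ΔJ).
(c)–(f): forbidden (ΔS, ΔL, ΔJ).
(d)–(e): forbidden (ΔJ).
(d)–(f): forbidden (parity, ΔS, ΔL, ΔJ).
(e)–(f): forbidden (ΔS, ΔL).
Allowed pairs: 2 of 15.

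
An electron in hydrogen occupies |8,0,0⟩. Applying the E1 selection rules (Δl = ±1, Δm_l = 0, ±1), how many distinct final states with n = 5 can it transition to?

3

E1 requires Δl = ±1, so l_f ∈ {-1, 1}; with 0 ≤ l_f ≤ n_f−1 = 4, the allowed l_f values are {1}.
For l_f = 1: m_f ∈ {m_i−1, m_i, m_i+1} ∩ [−1, 1] = {-1, 0, 1} → 3 states.
Total: 3.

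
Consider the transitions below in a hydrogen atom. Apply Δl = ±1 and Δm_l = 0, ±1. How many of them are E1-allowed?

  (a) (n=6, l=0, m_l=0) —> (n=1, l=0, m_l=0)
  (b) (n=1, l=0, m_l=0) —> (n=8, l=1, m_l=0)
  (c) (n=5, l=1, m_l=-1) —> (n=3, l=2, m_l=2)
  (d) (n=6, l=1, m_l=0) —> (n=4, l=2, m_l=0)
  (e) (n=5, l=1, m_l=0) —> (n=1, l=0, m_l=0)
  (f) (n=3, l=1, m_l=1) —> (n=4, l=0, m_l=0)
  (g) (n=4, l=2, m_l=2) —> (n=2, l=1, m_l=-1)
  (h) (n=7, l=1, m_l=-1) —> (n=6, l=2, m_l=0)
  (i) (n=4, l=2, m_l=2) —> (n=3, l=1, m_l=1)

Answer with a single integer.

6

(a) forbidden — Δl = +0 (E1 requires Δl = ±1)
(b) allowed
(c) forbidden — Δm_l = +3 (E1 requires Δm_l = 0, ±1)
(d) allowed
(e) allowed
(f) allowed
(g) forbidden — Δm_l = -3 (E1 requires Δm_l = 0, ±1)
(h) allowed
(i) allowed
Total allowed: 6 of 9.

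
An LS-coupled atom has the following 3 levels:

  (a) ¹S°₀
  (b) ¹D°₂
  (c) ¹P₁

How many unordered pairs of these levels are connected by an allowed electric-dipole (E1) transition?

(a)–(b): forbidden (parity, ΔL, ΔJ).
(a)–(c): allowed.
(b)–(c): allowed.
Allowed pairs: 2 of 3.

2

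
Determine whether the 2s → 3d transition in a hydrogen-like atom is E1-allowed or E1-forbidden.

Initial l = 0, final l = 2, so Δl = +2. E1 requires Δl = ±1: ✗.
The transition is electric-dipole forbidden.

forbidden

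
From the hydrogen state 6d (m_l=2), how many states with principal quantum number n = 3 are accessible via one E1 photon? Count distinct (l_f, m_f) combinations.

1

E1 requires Δl = ±1, so l_f ∈ {1, 3}; with 0 ≤ l_f ≤ n_f−1 = 2, the allowed l_f values are {1}.
For l_f = 1: m_f ∈ {m_i−1, m_i, m_i+1} ∩ [−1, 1] = {1} → 1 state.
Total: 1.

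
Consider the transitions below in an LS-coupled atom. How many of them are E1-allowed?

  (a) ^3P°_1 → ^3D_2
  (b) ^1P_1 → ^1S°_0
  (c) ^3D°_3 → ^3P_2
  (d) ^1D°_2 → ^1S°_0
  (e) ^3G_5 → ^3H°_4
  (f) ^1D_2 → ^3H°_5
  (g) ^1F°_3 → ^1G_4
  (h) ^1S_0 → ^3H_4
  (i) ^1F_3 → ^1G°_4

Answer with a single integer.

(a) allowed
(b) allowed
(c) allowed
(d) forbidden (parity, ΔL, ΔJ fail)
(e) allowed
(f) forbidden (ΔS, ΔL, ΔJ fail)
(g) allowed
(h) forbidden (parity, ΔS, ΔL, ΔJ fail)
(i) allowed
Total allowed: 6 of 9.

6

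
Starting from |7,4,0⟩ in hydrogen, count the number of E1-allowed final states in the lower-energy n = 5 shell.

E1 requires Δl = ±1, so l_f ∈ {3, 5}; with 0 ≤ l_f ≤ n_f−1 = 4, the allowed l_f values are {3}.
For l_f = 3: m_f ∈ {m_i−1, m_i, m_i+1} ∩ [−3, 3] = {-1, 0, 1} → 3 states.
Total: 3.

3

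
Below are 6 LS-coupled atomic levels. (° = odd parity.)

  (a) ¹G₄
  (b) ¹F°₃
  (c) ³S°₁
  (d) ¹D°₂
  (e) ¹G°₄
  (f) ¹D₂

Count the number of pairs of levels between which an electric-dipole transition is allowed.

(a)–(b): allowed.
(a)–(c): forbidden (ΔS, ΔL, ΔJ).
(a)–(d): forbidden (ΔL, ΔJ).
(a)–(e): allowed.
(a)–(f): forbidden (parity, ΔL, ΔJ).
(b)–(c): forbidden (parity, ΔS, ΔL, ΔJ).
(b)–(d): forbidden (parity).
(b)–(e): forbidden (parity).
(b)–(f): allowed.
(c)–(d): forbidden (parity, ΔS, ΔL).
(c)–(e): forbidden (parity, ΔS, ΔL, ΔJ).
(c)–(f): forbidden (ΔS, ΔL).
(d)–(e): forbidden (parity, ΔL, ΔJ).
(d)–(f): allowed.
(e)–(f): forbidden (ΔL, ΔJ).
Allowed pairs: 4 of 15.

4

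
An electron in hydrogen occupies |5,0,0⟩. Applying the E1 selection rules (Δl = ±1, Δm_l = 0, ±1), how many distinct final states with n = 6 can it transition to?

E1 requires Δl = ±1, so l_f ∈ {-1, 1}; with 0 ≤ l_f ≤ n_f−1 = 5, the allowed l_f values are {1}.
For l_f = 1: m_f ∈ {m_i−1, m_i, m_i+1} ∩ [−1, 1] = {-1, 0, 1} → 3 states.
Total: 3.

3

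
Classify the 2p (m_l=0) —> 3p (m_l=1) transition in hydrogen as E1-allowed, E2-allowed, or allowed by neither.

Δl = 1 − 1 = +0; l_i + l_f = 2.
Δm_l = +1.
E1 (Δl = ±1, |Δm_l| ≤ 1): not satisfied.
E2 (Δl = 0,±2, l_i+l_f ≥ 2, |Δm_l| ≤ 2): satisfied.

E2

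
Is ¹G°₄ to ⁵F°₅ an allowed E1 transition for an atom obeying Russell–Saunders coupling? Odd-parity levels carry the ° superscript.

Reading off the term symbols: S 0→2, L 4→3, J 4→5, parity odd→odd.
Parity must change: odd → odd — fails.
ΔS = 0: S: 0 → 2 — fails.
ΔL = 0, ±1 (not L=0↔0): L: 4 → 3, ΔL = -1 — passes.
ΔJ = 0, ±1 (not J=0↔0): J: 4 → 5, ΔJ = +1 — passes.
Rule(s) violated: parity, ΔS.

forbidden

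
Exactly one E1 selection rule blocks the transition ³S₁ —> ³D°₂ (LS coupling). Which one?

the ΔL = 0, ±1 rule

Parity must change: even → odd — ✓.
ΔS = 0: S: 1 → 1 — ✓.
ΔJ = 0, ±1 (not J=0↔0): J: 1 → 2, ΔJ = +1 — ✓.
ΔL = 0, ±1 (not L=0↔0): L: 0 → 2, ΔL = +2 — ✗.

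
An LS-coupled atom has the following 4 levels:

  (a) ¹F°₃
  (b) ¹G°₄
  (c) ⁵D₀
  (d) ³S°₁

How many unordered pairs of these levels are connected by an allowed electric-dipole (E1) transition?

0

(a)–(b): forbidden (parity).
(a)–(c): forbidden (ΔS, ΔJ).
(a)–(d): forbidden (parity, ΔS, ΔL, ΔJ).
(b)–(c): forbidden (ΔS, ΔL, ΔJ).
(b)–(d): forbidden (parity, ΔS, ΔL, ΔJ).
(c)–(d): forbidden (ΔS, ΔL).
Allowed pairs: 0 of 6.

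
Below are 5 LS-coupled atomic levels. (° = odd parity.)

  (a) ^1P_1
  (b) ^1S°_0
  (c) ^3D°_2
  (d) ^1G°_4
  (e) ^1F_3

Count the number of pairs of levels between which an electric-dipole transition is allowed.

(a)–(b): allowed.
(a)–(c): forbidden (ΔS).
(a)–(d): forbidden (ΔL, ΔJ).
(a)–(e): forbidden (parity, ΔL, ΔJ).
(b)–(c): forbidden (parity, ΔS, ΔL, ΔJ).
(b)–(d): forbidden (parity, ΔL, ΔJ).
(b)–(e): forbidden (ΔL, ΔJ).
(c)–(d): forbidden (parity, ΔS, ΔL, ΔJ).
(c)–(e): forbidden (ΔS).
(d)–(e): allowed.
Allowed pairs: 2 of 10.

2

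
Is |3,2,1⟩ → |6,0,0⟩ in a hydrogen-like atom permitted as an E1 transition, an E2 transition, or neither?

Δl = 0 − 2 = -2; l_i + l_f = 2.
Δm_l = -1.
E1 (Δl = ±1, |Δm_l| ≤ 1): not satisfied.
E2 (Δl = 0,±2, l_i+l_f ≥ 2, |Δm_l| ≤ 2): satisfied.

E2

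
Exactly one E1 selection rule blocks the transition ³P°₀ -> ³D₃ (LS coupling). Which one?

Initial level: S=1, L=1, J=0, parity odd. Final level: S=1, L=2, J=3, parity even.
ΔJ = 0, ±1 (not J=0↔0): J: 0 → 3, ΔJ = +3 — ✗.
ΔS = 0: S: 1 → 1 — ✓.
Parity must change: odd → even — ✓.
ΔL = 0, ±1 (not L=0↔0): L: 1 → 2, ΔL = +1 — ✓.

the ΔJ = 0, ±1 rule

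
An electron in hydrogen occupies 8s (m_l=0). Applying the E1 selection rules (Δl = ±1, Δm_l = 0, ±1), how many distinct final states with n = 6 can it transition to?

E1 requires Δl = ±1, so l_f ∈ {-1, 1}; with 0 ≤ l_f ≤ n_f−1 = 5, the allowed l_f values are {1}.
For l_f = 1: m_f ∈ {m_i−1, m_i, m_i+1} ∩ [−1, 1] = {-1, 0, 1} → 3 states.
Total: 3.

3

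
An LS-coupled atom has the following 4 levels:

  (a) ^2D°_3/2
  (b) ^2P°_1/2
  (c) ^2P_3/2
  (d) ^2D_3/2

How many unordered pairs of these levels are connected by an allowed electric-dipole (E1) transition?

4

(a)–(b): forbidden (parity).
(a)–(c): allowed.
(a)–(d): allowed.
(b)–(c): allowed.
(b)–(d): allowed.
(c)–(d): forbidden (parity).
Allowed pairs: 4 of 6.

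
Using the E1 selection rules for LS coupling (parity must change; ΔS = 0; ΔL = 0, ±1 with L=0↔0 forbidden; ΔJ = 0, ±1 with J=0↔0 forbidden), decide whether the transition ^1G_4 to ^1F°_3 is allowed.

ΔJ = 0, ±1 (not J=0↔0): J: 4 → 3, ΔJ = -1 — ✓.
ΔS = 0: S: 0 → 0 — ✓.
Parity must change: even → odd — ✓.
ΔL = 0, ±1 (not L=0↔0): L: 4 → 3, ΔL = -1 — ✓.
All four E1 rules are satisfied.

allowed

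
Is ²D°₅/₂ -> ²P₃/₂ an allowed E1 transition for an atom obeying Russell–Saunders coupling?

allowed

Initial level: S=1/2, L=2, J=5/2, parity odd. Final level: S=1/2, L=1, J=3/2, parity even.
ΔL = 0, ±1 (not L=0↔0): L: 2 → 1, ΔL = -1 — ok.
Parity must change: odd → even — ok.
ΔJ = 0, ±1 (not J=0↔0): J: 5/2 → 3/2, ΔJ = -1 — ok.
ΔS = 0: S: 1/2 → 1/2 — ok.
All four E1 rules are satisfied.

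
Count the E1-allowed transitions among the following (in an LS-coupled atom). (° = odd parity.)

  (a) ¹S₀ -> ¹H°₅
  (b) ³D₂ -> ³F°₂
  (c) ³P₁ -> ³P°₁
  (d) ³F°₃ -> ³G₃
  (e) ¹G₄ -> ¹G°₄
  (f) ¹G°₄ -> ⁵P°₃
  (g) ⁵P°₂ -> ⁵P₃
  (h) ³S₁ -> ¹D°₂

5

(a) forbidden (ΔL, ΔJ fail)
(b) allowed
(c) allowed
(d) allowed
(e) allowed
(f) forbidden (parity, ΔS, ΔL fail)
(g) allowed
(h) forbidden (ΔS, ΔL fail)
Total allowed: 5 of 8.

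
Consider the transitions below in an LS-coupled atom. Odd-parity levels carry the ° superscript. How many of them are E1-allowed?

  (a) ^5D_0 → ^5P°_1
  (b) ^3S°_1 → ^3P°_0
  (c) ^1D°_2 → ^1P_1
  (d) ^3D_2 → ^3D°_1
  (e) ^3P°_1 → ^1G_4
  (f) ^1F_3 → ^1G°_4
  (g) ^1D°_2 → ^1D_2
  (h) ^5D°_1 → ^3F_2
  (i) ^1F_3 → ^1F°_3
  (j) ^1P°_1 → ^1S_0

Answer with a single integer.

7

(a) allowed
(b) forbidden (parity fails)
(c) allowed
(d) allowed
(e) forbidden (ΔS, ΔL, ΔJ fail)
(f) allowed
(g) allowed
(h) forbidden (ΔS fails)
(i) allowed
(j) allowed
Total allowed: 7 of 10.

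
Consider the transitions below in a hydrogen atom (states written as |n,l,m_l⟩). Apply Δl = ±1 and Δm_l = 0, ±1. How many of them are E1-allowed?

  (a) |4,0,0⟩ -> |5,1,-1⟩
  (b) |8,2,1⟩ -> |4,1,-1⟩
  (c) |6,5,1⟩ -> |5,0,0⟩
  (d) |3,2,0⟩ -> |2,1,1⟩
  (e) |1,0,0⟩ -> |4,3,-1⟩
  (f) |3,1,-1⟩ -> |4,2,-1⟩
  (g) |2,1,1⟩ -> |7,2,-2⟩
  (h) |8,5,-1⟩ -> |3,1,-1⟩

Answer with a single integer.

(a) allowed
(b) forbidden — Δm_l = -2 (E1 requires Δm_l = 0, ±1)
(c) forbidden — Δl = -5 (E1 requires Δl = ±1)
(d) allowed
(e) forbidden — Δl = +3 (E1 requires Δl = ±1)
(f) allowed
(g) forbidden — Δm_l = -3 (E1 requires Δm_l = 0, ±1)
(h) forbidden — Δl = -4 (E1 requires Δl = ±1)
Total allowed: 3 of 8.

3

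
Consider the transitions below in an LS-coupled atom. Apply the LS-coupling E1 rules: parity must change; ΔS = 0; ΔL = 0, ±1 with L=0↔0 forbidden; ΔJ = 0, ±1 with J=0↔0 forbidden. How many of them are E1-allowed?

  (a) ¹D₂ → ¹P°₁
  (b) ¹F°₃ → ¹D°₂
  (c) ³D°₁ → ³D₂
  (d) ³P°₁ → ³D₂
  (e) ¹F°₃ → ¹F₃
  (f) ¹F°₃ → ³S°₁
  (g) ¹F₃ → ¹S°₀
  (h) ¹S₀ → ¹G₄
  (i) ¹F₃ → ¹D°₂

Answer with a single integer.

(a) allowed
(b) forbidden (parity fails)
(c) allowed
(d) allowed
(e) allowed
(f) forbidden (parity, ΔS, ΔL, ΔJ fail)
(g) forbidden (ΔL, ΔJ fail)
(h) forbidden (parity, ΔL, ΔJ fail)
(i) allowed
Total allowed: 5 of 9.

5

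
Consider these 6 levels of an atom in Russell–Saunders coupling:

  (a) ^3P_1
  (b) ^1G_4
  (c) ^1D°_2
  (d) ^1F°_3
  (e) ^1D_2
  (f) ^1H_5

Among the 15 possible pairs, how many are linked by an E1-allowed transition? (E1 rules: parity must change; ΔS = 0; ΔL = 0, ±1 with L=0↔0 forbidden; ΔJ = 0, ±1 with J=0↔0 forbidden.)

(a)–(b): forbidden (parity, ΔS, ΔL, ΔJ).
(a)–(c): forbidden (ΔS).
(a)–(d): forbidden (ΔS, ΔL, ΔJ).
(a)–(e): forbidden (parity, ΔS).
(a)–(f): forbidden (parity, ΔS, ΔL, ΔJ).
(b)–(c): forbidden (ΔL, ΔJ).
(b)–(d): allowed.
(b)–(e): forbidden (parity, ΔL, ΔJ).
(b)–(f): forbidden (parity).
(c)–(d): forbidden (parity).
(c)–(e): allowed.
(c)–(f): forbidden (ΔL, ΔJ).
(d)–(e): allowed.
(d)–(f): forbidden (ΔL, ΔJ).
(e)–(f): forbidden (parity, ΔL, ΔJ).
Allowed pairs: 3 of 15.

3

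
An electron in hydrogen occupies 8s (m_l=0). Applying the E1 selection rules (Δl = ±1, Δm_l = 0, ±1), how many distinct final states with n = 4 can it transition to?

3

E1 requires Δl = ±1, so l_f ∈ {-1, 1}; with 0 ≤ l_f ≤ n_f−1 = 3, the allowed l_f values are {1}.
For l_f = 1: m_f ∈ {m_i−1, m_i, m_i+1} ∩ [−1, 1] = {-1, 0, 1} → 3 states.
Total: 3.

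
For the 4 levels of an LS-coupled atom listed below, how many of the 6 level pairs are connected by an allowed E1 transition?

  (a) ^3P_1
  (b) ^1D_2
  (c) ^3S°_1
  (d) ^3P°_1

(a)–(b): forbidden (parity, ΔS).
(a)–(c): allowed.
(a)–(d): allowed.
(b)–(c): forbidden (ΔS, ΔL).
(b)–(d): forbidden (ΔS).
(c)–(d): forbidden (parity).
Allowed pairs: 2 of 6.

2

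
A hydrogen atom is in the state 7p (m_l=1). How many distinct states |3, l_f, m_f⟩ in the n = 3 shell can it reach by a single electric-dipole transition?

4

E1 requires Δl = ±1, so l_f ∈ {0, 2}; with 0 ≤ l_f ≤ n_f−1 = 2, the allowed l_f values are {0, 2}.
For l_f = 0: m_f ∈ {m_i−1, m_i, m_i+1} ∩ [−0, 0] = {0} → 1 state.
For l_f = 2: m_f ∈ {m_i−1, m_i, m_i+1} ∩ [−2, 2] = {0, 1, 2} → 3 states.
Total: 4.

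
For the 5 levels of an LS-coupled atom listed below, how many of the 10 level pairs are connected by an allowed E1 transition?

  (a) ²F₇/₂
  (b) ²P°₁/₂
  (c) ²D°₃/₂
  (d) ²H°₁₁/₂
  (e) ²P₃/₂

2

(a)–(b): forbidden (ΔL, ΔJ).
(a)–(c): forbidden (ΔJ).
(a)–(d): forbidden (ΔL, ΔJ).
(a)–(e): forbidden (parity, ΔL, ΔJ).
(b)–(c): forbidden (parity).
(b)–(d): forbidden (parity, ΔL, ΔJ).
(b)–(e): allowed.
(c)–(d): forbidden (parity, ΔL, ΔJ).
(c)–(e): allowed.
(d)–(e): forbidden (ΔL, ΔJ).
Allowed pairs: 2 of 10.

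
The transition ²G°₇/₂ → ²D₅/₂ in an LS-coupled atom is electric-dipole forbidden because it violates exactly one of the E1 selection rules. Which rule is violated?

the ΔL = 0, ±1 rule

Parity must change: odd → even — ok.
ΔS = 0: S: 1/2 → 1/2 — ok.
ΔL = 0, ±1 (not L=0↔0): L: 4 → 2, ΔL = -2 — fails.
ΔJ = 0, ±1 (not J=0↔0): J: 7/2 → 5/2, ΔJ = -1 — ok.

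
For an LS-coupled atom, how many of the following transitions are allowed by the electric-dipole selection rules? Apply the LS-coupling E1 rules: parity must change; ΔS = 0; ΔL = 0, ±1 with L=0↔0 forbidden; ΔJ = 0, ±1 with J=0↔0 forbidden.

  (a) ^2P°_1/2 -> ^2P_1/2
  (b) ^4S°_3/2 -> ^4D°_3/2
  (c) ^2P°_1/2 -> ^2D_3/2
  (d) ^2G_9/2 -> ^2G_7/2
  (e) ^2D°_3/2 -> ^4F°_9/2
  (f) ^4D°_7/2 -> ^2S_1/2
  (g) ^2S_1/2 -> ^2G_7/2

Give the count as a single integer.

(a) allowed
(b) forbidden (parity, ΔL fail)
(c) allowed
(d) forbidden (parity fails)
(e) forbidden (parity, ΔS, ΔJ fail)
(f) forbidden (ΔS, ΔL, ΔJ fail)
(g) forbidden (parity, ΔL, ΔJ fail)
Total allowed: 2 of 7.

2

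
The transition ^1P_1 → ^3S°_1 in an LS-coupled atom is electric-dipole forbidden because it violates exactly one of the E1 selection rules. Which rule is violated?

the ΔS = 0 rule

Parity must change: even → odd — passes.
ΔS = 0: S: 0 → 1 — fails.
ΔL = 0, ±1 (not L=0↔0): L: 1 → 0, ΔL = -1 — passes.
ΔJ = 0, ±1 (not J=0↔0): J: 1 → 1, ΔJ = +0 — passes.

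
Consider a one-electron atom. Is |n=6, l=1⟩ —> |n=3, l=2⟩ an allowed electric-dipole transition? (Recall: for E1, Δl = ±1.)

allowed

l: 1 → 2 (Δl = +1). Δl = ±1 ok.
All E1 selection rules are satisfied.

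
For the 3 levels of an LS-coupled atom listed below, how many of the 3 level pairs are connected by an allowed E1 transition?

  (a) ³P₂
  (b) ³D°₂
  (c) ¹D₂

(a)–(b): allowed.
(a)–(c): forbidden (parity, ΔS).
(b)–(c): forbidden (ΔS).
Allowed pairs: 1 of 3.

1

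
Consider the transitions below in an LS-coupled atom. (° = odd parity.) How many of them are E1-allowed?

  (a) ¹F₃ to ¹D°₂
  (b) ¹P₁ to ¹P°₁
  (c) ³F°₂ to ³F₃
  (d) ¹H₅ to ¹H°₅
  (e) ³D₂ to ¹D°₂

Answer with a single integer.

(a) allowed
(b) allowed
(c) allowed
(d) allowed
(e) forbidden (ΔS fails)
Total allowed: 4 of 5.

4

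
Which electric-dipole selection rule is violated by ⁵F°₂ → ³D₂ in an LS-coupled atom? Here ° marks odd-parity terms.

Reading off the term symbols: S 2→1, L 3→2, J 2→2, parity odd→even.
Parity must change: odd → even — ok.
ΔS = 0: S: 2 → 1 — fails.
ΔL = 0, ±1 (not L=0↔0): L: 3 → 2, ΔL = -1 — ok.
ΔJ = 0, ±1 (not J=0↔0): J: 2 → 2, ΔJ = +0 — ok.

the ΔS = 0 rule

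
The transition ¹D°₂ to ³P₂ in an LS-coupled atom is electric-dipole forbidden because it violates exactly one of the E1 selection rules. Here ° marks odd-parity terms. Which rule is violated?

Reading off the term symbols: S 0→1, L 2→1, J 2→2, parity odd→even.
Parity must change: odd → even — ok.
ΔS = 0: S: 0 → 1 — fails.
ΔL = 0, ±1 (not L=0↔0): L: 2 → 1, ΔL = -1 — ok.
ΔJ = 0, ±1 (not J=0↔0): J: 2 → 2, ΔJ = +0 — ok.

the ΔS = 0 rule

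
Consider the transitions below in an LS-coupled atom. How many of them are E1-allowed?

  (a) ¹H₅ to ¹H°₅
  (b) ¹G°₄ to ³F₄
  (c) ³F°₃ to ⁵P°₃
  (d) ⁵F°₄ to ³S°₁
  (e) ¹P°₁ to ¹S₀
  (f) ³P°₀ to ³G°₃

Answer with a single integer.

2

(a) allowed
(b) forbidden (ΔS fails)
(c) forbidden (parity, ΔS, ΔL fail)
(d) forbidden (parity, ΔS, ΔL, ΔJ fail)
(e) allowed
(f) forbidden (parity, ΔL, ΔJ fail)
Total allowed: 2 of 6.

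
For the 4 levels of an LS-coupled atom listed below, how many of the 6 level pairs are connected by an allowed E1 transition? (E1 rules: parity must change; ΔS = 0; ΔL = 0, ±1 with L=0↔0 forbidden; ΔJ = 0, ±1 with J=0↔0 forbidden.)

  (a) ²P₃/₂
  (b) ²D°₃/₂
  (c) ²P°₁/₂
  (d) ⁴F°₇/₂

(a)–(b): allowed.
(a)–(c): allowed.
(a)–(d): forbidden (ΔS, ΔL, ΔJ).
(b)–(c): forbidden (parity).
(b)–(d): forbidden (parity, ΔS, ΔJ).
(c)–(d): forbidden (parity, ΔS, ΔL, ΔJ).
Allowed pairs: 2 of 6.

2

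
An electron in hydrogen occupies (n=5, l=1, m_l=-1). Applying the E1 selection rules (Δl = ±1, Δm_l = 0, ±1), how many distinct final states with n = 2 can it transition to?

E1 requires Δl = ±1, so l_f ∈ {0, 2}; with 0 ≤ l_f ≤ n_f−1 = 1, the allowed l_f values are {0}.
For l_f = 0: m_f ∈ {m_i−1, m_i, m_i+1} ∩ [−0, 0] = {0} → 1 state.
Total: 1.

1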